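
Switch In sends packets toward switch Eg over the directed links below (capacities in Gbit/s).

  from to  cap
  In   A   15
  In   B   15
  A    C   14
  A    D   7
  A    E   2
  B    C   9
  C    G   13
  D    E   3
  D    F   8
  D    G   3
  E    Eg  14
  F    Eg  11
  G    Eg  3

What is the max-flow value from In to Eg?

Augment In→A→E→Eg: bottleneck 2, flow now 2.
Augment In→A→C→G→Eg: bottleneck 3, flow now 5.
Augment In→A→D→E→Eg: bottleneck 3, flow now 8.
Augment In→A→D→F→Eg: bottleneck 4, flow now 12.
No augmenting path remains; maximum flow = 12.
In the residual graph, reachable from In: {In, A, B, C, G}.
Min-cut edges: A→D (7), A→E (2), G→Eg (3); capacity 7 + 2 + 3 = 12.
This cut is saturated, so no flow can exceed 12.

12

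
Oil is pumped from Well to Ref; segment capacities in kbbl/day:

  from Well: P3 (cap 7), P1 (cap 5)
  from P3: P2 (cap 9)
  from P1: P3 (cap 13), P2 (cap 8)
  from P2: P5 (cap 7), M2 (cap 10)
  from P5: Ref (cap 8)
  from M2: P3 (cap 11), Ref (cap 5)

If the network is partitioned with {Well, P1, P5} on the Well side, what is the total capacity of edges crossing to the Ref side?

Edges leaving {Well, P1, P5}: Well→P3 (7), P1→P3 (13), P1→P2 (8), P5→Ref (8).
Cut capacity = 7 + 13 + 8 + 8 = 36.

36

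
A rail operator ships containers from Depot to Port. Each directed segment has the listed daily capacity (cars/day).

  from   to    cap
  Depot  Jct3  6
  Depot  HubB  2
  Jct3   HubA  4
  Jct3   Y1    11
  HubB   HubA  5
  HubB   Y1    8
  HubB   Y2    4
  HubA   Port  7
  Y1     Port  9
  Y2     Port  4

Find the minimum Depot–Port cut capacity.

Augment Depot→Jct3→HubA→Port: bottleneck 4, flow now 4.
Augment Depot→Jct3→Y1→Port: bottleneck 2, flow now 6.
Augment Depot→HubB→HubA→Port: bottleneck 2, flow now 8.
No augmenting path remains; maximum flow = 8.
By max-flow min-cut, the minimum cut capacity equals the max flow.
In the residual graph, reachable from Depot: {Depot}.
Min-cut edges: Depot→Jct3 (6), Depot→HubB (2); capacity 6 + 2 = 8.

8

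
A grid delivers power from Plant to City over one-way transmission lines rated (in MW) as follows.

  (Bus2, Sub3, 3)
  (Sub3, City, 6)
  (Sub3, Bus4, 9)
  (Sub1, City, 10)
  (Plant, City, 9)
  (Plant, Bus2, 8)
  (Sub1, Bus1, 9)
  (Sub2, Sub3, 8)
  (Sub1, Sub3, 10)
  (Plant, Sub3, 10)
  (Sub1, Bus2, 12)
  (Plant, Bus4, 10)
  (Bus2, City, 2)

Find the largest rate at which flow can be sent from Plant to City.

Augment Plant→City: bottleneck 9, flow now 9.
Augment Plant→Bus2→City: bottleneck 2, flow now 11.
Augment Plant→Sub3→City: bottleneck 6, flow now 17.
No augmenting path remains; maximum flow = 17.
In the residual graph, reachable from Plant: {Plant, Bus2, Sub3, Bus4}.
Min-cut edges: Plant→City (9), Bus2→City (2), Sub3→City (6); capacity 9 + 2 + 6 = 17.
This cut is saturated, so no flow can exceed 17.

17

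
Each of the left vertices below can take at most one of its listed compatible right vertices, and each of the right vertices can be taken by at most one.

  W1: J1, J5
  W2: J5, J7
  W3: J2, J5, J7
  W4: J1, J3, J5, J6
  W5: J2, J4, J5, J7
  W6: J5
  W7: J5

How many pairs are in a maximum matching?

Unit-capacity flow: source→left, listed edges, right→sink; max matching = max flow.
Augmenting path W1→J1 (+1); matched 1.
Augmenting path W2→J5 (+1); matched 2.
Augmenting path W3→J2 (+1); matched 3.
Augmenting path W4→J3 (+1); matched 4.
Augmenting path W5→J4 (+1); matched 5.
Augmenting path W6→J5→W2→J7 (+1); matched 6.
No augmenting path remains; maximum matching = 6.
König certificate: {W1, W2, W3, W4, W5, J5} is a vertex cover of size 6 (every listed pair touches it), so no matching can be larger.

6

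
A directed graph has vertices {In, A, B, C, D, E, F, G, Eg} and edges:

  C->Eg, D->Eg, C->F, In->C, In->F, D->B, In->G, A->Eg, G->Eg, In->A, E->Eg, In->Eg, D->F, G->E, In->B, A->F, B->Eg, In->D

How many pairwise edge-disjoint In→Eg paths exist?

6

Assign every edge capacity 1; by Menger, the answer equals the max flow.
Path In→Eg (+1); total 1.
Path In→A→Eg (+1); total 2.
Path In→B→Eg (+1); total 3.
Path In→C→Eg (+1); total 4.
Path In→D→Eg (+1); total 5.
Path In→G→Eg (+1); total 6.
No residual In→Eg path; max flow = 6.
Certifying cut of size 6: {In→A, In→B, In→C, In→D, In→Eg, In→G}.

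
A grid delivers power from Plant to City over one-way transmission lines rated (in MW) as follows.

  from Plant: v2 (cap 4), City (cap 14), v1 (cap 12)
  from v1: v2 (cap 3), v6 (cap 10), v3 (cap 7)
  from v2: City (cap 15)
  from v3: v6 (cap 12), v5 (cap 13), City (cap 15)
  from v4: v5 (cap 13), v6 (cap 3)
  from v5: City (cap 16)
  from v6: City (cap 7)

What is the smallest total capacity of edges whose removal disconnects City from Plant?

30

Augment Plant→City: bottleneck 14, flow now 14.
Augment Plant→v2→City: bottleneck 4, flow now 18.
Augment Plant→v1→v2→City: bottleneck 3, flow now 21.
Augment Plant→v1→v3→City: bottleneck 7, flow now 28.
Augment Plant→v1→v6→City: bottleneck 2, flow now 30.
No augmenting path remains; maximum flow = 30.
By max-flow min-cut, the minimum cut capacity equals the max flow.
In the residual graph, reachable from Plant: {Plant}.
Min-cut edges: Plant→v1 (12), Plant→v2 (4), Plant→City (14); capacity 12 + 4 + 14 = 30.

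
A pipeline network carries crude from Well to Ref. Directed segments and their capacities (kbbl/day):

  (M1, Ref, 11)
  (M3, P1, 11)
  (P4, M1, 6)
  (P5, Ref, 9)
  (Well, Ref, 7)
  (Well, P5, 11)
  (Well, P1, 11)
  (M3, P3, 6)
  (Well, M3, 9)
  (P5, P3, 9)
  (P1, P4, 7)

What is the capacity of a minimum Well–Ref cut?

22

Augment Well→Ref: bottleneck 7, flow now 7.
Augment Well→P5→Ref: bottleneck 9, flow now 16.
Augment Well→P1→P4→M1→Ref: bottleneck 6, flow now 22.
No augmenting path remains; maximum flow = 22.
By max-flow min-cut, the minimum cut capacity equals the max flow.
In the residual graph, reachable from Well: {Well, P5, M3, P1, P4, P3}.
Min-cut edges: Well→Ref (7), P5→Ref (9), P4→M1 (6); capacity 7 + 9 + 6 = 22.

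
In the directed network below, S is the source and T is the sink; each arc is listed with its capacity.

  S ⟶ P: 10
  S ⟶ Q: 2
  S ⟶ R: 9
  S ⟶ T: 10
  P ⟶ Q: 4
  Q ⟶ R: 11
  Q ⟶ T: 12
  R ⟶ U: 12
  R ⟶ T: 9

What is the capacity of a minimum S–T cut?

Augment S→T: bottleneck 10, flow now 10.
Augment S→Q→T: bottleneck 2, flow now 12.
Augment S→R→T: bottleneck 9, flow now 21.
Augment S→P→Q→T: bottleneck 4, flow now 25.
No augmenting path remains; maximum flow = 25.
By max-flow min-cut, the minimum cut capacity equals the max flow.
In the residual graph, reachable from S: {S, P}.
Min-cut edges: S→Q (2), S→R (9), S→T (10), P→Q (4); capacity 2 + 9 + 10 + 4 = 25.

25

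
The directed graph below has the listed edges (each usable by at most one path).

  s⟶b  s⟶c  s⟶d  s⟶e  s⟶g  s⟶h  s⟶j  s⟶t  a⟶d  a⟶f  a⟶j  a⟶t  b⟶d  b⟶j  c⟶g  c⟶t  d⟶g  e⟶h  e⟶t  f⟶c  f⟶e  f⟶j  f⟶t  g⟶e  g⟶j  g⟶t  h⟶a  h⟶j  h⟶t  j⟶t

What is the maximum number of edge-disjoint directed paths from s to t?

7

Assign every edge capacity 1; by Menger, the answer equals the max flow.
Path s→t (+1); total 1.
Path s→c→t (+1); total 2.
Path s→e→t (+1); total 3.
Path s→g→t (+1); total 4.
Path s→h→t (+1); total 5.
Path s→j→t (+1); total 6.
Path s→d→g→e→h→a→t (+1); total 7.
No residual s→t path; max flow = 7.
Certifying cut of size 7: {d→g, j→t, s→c, s→e, s→g, s→h, s→t}.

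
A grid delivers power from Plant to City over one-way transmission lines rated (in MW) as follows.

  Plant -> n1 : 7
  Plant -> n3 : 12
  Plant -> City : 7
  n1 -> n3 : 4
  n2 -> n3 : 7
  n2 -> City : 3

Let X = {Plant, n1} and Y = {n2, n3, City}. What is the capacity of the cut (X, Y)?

Edges leaving {Plant, n1}: Plant→n3 (12), Plant→City (7), n1→n3 (4).
Cut capacity = 12 + 7 + 4 = 23.

23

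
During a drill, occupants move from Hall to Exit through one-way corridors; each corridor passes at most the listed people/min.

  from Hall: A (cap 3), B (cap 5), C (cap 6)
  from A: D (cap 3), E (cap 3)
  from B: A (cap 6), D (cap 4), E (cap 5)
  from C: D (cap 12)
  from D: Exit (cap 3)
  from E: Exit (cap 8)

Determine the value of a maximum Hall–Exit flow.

11

Augment Hall→A→D→Exit: bottleneck 3, flow now 3.
Augment Hall→B→E→Exit: bottleneck 5, flow now 8.
Augment Hall→C→D→A→E→Exit: bottleneck 3, flow now 11. (uses reverse residual edge)
No augmenting path remains; maximum flow = 11.
In the residual graph, reachable from Hall: {Hall, C, D}.
Min-cut edges: Hall→A (3), Hall→B (5), D→Exit (3); capacity 3 + 5 + 3 = 11.
This cut is saturated, so no flow can exceed 11.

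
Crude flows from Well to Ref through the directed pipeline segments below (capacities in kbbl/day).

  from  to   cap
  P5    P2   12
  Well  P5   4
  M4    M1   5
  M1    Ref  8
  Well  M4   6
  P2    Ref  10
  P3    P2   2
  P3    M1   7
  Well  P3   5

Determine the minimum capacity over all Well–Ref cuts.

Augment Well→M4→M1→Ref: bottleneck 5, flow now 5.
Augment Well→P5→P2→Ref: bottleneck 4, flow now 9.
Augment Well→P3→M1→Ref: bottleneck 3, flow now 12.
Augment Well→P3→P2→Ref: bottleneck 2, flow now 14.
No augmenting path remains; maximum flow = 14.
By max-flow min-cut, the minimum cut capacity equals the max flow.
In the residual graph, reachable from Well: {Well, M4}.
Min-cut edges: Well→P5 (4), Well→P3 (5), M4→M1 (5); capacity 4 + 5 + 5 = 14.

14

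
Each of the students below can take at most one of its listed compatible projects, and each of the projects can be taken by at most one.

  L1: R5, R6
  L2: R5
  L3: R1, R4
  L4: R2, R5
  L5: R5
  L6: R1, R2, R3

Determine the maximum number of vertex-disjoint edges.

5

Unit-capacity flow: source→left, listed edges, right→sink; max matching = max flow.
Augmenting path L1→R5 (+1); matched 1.
Augmenting path L3→R1 (+1); matched 2.
Augmenting path L4→R2 (+1); matched 3.
Augmenting path L6→R3 (+1); matched 4.
Augmenting path L2→R5→L1→R6 (+1); matched 5.
No augmenting path remains; maximum matching = 5.
König certificate: {L1, L3, L4, L6, R5} is a vertex cover of size 5 (every listed pair touches it), so no matching can be larger.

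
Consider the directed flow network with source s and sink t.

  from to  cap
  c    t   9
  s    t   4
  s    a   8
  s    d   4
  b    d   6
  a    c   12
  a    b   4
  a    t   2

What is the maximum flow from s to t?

12

Augment s→t: bottleneck 4, flow now 4.
Augment s→a→t: bottleneck 2, flow now 6.
Augment s→a→c→t: bottleneck 6, flow now 12.
No augmenting path remains; maximum flow = 12.
In the residual graph, reachable from s: {s, d}.
Min-cut edges: s→a (8), s→t (4); capacity 8 + 4 = 12.
This cut is saturated, so no flow can exceed 12.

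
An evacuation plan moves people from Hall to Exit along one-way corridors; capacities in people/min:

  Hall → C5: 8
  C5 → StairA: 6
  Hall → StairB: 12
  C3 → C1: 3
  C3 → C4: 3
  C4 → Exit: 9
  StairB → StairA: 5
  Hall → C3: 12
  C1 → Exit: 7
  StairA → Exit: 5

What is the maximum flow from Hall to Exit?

11

Augment Hall→C5→StairA→Exit: bottleneck 5, flow now 5.
Augment Hall→C3→C1→Exit: bottleneck 3, flow now 8.
Augment Hall→C3→C4→Exit: bottleneck 3, flow now 11.
No augmenting path remains; maximum flow = 11.
In the residual graph, reachable from Hall: {Hall, C5, C3, StairB, StairA}.
Min-cut edges: C3→C1 (3), C3→C4 (3), StairA→Exit (5); capacity 3 + 3 + 5 = 11.
This cut is saturated, so no flow can exceed 11.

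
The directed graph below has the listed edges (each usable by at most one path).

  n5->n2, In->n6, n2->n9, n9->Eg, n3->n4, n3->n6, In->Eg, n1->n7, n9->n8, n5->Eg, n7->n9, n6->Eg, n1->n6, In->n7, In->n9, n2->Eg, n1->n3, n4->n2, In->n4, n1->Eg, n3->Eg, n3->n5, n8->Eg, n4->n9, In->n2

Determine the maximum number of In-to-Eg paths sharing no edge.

Assign every edge capacity 1; by Menger, the answer equals the max flow.
Path In→Eg (+1); total 1.
Path In→n2→Eg (+1); total 2.
Path In→n6→Eg (+1); total 3.
Path In→n9→Eg (+1); total 4.
Path In→n4→n9→n8→Eg (+1); total 5.
No residual In→Eg path; max flow = 5.
Certifying cut of size 5: {In→Eg, In→n6, n2→Eg, n9→Eg, n9→n8}.

5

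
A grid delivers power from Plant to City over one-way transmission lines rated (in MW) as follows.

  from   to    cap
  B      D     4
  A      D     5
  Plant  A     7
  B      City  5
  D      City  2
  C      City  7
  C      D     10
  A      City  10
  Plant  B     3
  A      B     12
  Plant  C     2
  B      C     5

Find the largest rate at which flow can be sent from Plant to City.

Augment Plant→A→City: bottleneck 7, flow now 7.
Augment Plant→B→City: bottleneck 3, flow now 10.
Augment Plant→C→City: bottleneck 2, flow now 12.
No augmenting path remains; maximum flow = 12.
In the residual graph, reachable from Plant: {Plant}.
Min-cut edges: Plant→A (7), Plant→B (3), Plant→C (2); capacity 7 + 3 + 2 = 12.
This cut is saturated, so no flow can exceed 12.

12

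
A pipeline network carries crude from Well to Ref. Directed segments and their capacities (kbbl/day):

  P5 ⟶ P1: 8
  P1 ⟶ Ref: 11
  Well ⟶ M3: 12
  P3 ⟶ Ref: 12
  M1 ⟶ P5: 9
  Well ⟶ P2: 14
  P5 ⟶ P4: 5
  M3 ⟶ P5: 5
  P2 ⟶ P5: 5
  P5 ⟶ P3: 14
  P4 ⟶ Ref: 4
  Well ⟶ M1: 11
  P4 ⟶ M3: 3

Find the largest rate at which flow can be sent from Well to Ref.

Augment Well→M3→P5→P4→Ref: bottleneck 4, flow now 4.
Augment Well→M3→P5→P1→Ref: bottleneck 1, flow now 5.
Augment Well→P2→P5→P1→Ref: bottleneck 5, flow now 10.
Augment Well→M1→P5→P1→Ref: bottleneck 2, flow now 12.
Augment Well→M1→P5→P3→Ref: bottleneck 7, flow now 19.
No augmenting path remains; maximum flow = 19.
In the residual graph, reachable from Well: {Well, M3, P2, M1}.
Min-cut edges: M3→P5 (5), P2→P5 (5), M1→P5 (9); capacity 5 + 5 + 9 = 19.
This cut is saturated, so no flow can exceed 19.

19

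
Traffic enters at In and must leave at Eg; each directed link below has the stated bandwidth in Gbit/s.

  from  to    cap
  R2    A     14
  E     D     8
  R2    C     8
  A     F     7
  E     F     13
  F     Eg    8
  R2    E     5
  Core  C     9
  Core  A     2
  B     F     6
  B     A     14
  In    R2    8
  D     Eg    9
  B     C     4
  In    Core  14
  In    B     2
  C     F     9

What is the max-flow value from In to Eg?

Augment In→B→F→Eg: bottleneck 2, flow now 2.
Augment In→R2→E→F→Eg: bottleneck 5, flow now 7.
Augment In→R2→C→F→Eg: bottleneck 1, flow now 8.
Augment In→R2→C→F→E→D→Eg: bottleneck 2, flow now 10. (uses reverse residual edge)
Augment In→Core→C→F→E→D→Eg: bottleneck 3, flow now 13. (uses reverse residual edge)
No augmenting path remains; maximum flow = 13.
In the residual graph, reachable from In: {In, R2, B, Core, C, A, F}.
Min-cut edges: R2→E (5), F→Eg (8); capacity 5 + 8 = 13.
This cut is saturated, so no flow can exceed 13.

13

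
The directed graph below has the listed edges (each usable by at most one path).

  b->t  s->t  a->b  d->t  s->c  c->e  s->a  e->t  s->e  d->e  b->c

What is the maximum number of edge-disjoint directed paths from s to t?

Assign every edge capacity 1; by Menger, the answer equals the max flow.
Path s→t (+1); total 1.
Path s→e→t (+1); total 2.
Path s→a→b→t (+1); total 3.
No residual s→t path; max flow = 3.
Certifying cut of size 3: {e→t, s→a, s→t}.

3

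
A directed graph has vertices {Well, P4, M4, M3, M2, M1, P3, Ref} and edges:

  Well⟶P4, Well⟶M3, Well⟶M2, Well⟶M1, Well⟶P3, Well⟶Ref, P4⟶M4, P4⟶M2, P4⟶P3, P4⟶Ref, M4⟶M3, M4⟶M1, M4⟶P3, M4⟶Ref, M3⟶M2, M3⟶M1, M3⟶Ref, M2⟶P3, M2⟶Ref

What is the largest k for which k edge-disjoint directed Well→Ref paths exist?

Assign every edge capacity 1; by Menger, the answer equals the max flow.
Path Well→Ref (+1); total 1.
Path Well→P4→Ref (+1); total 2.
Path Well→M3→Ref (+1); total 3.
Path Well→M2→Ref (+1); total 4.
No residual Well→Ref path; max flow = 4.
Certifying cut of size 4: {Well→M2, Well→M3, Well→P4, Well→Ref}.

4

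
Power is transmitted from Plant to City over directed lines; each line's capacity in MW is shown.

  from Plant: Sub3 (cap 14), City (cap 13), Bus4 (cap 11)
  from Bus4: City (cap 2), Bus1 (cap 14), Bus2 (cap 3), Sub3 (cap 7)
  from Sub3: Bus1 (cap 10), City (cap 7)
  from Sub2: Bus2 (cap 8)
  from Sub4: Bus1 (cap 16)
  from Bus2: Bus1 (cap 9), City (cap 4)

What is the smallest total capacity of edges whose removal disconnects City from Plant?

Augment Plant→City: bottleneck 13, flow now 13.
Augment Plant→Bus4→City: bottleneck 2, flow now 15.
Augment Plant→Sub3→City: bottleneck 7, flow now 22.
Augment Plant→Bus4→Bus2→City: bottleneck 3, flow now 25.
No augmenting path remains; maximum flow = 25.
By max-flow min-cut, the minimum cut capacity equals the max flow.
In the residual graph, reachable from Plant: {Plant, Bus4, Sub3, Bus1}.
Min-cut edges: Plant→City (13), Bus4→Bus2 (3), Bus4→City (2), Sub3→City (7); capacity 13 + 3 + 2 + 7 = 25.

25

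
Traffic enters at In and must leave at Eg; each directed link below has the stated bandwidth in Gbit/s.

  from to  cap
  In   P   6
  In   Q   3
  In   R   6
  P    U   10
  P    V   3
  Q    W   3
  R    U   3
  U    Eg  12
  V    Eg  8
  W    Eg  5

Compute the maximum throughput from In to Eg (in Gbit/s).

Augment In→P→U→Eg: bottleneck 6, flow now 6.
Augment In→Q→W→Eg: bottleneck 3, flow now 9.
Augment In→R→U→Eg: bottleneck 3, flow now 12.
No augmenting path remains; maximum flow = 12.
In the residual graph, reachable from In: {In, R}.
Min-cut edges: In→P (6), In→Q (3), R→U (3); capacity 6 + 3 + 3 = 12.
This cut is saturated, so no flow can exceed 12.

12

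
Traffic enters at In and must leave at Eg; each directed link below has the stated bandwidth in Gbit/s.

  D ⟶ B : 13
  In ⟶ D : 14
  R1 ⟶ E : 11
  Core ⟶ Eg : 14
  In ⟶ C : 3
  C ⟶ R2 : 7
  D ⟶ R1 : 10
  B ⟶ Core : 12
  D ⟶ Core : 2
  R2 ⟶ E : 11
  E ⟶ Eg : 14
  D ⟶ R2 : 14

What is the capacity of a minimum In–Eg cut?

17

Augment In→D→Core→Eg: bottleneck 2, flow now 2.
Augment In→D→R1→E→Eg: bottleneck 10, flow now 12.
Augment In→D→B→Core→Eg: bottleneck 2, flow now 14.
Augment In→C→R2→E→Eg: bottleneck 3, flow now 17.
No augmenting path remains; maximum flow = 17.
By max-flow min-cut, the minimum cut capacity equals the max flow.
In the residual graph, reachable from In: {In}.
Min-cut edges: In→D (14), In→C (3); capacity 14 + 3 = 17.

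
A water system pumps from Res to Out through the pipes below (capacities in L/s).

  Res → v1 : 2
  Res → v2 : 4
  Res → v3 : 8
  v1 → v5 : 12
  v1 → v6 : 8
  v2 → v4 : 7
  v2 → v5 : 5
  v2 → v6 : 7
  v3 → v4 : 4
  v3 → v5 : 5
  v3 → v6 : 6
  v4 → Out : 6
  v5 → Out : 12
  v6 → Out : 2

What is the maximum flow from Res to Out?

Augment Res→v1→v5→Out: bottleneck 2, flow now 2.
Augment Res→v2→v4→Out: bottleneck 4, flow now 6.
Augment Res→v3→v4→Out: bottleneck 2, flow now 8.
Augment Res→v3→v5→Out: bottleneck 5, flow now 13.
Augment Res→v3→v6→Out: bottleneck 1, flow now 14.
No augmenting path remains; maximum flow = 14.
In the residual graph, reachable from Res: {Res}.
Min-cut edges: Res→v1 (2), Res→v2 (4), Res→v3 (8); capacity 2 + 4 + 8 = 14.
This cut is saturated, so no flow can exceed 14.

14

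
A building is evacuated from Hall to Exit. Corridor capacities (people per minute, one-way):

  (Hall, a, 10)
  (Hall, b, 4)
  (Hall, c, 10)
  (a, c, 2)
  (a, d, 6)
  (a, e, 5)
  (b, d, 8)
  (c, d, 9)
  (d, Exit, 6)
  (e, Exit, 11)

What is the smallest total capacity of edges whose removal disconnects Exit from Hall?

11

Augment Hall→a→d→Exit: bottleneck 6, flow now 6.
Augment Hall→a→e→Exit: bottleneck 4, flow now 10.
Augment Hall→b→d→a→e→Exit: bottleneck 1, flow now 11. (uses reverse residual edge)
No augmenting path remains; maximum flow = 11.
By max-flow min-cut, the minimum cut capacity equals the max flow.
In the residual graph, reachable from Hall: {Hall, a, b, c, d}.
Min-cut edges: a→e (5), d→Exit (6); capacity 5 + 6 = 11.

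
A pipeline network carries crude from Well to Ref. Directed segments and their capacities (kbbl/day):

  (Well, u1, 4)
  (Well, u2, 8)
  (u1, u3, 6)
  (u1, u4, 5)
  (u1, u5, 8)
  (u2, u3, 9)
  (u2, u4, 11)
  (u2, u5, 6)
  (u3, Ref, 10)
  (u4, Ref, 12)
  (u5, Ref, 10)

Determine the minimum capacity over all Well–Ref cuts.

Augment Well→u1→u3→Ref: bottleneck 4, flow now 4.
Augment Well→u2→u3→Ref: bottleneck 6, flow now 10.
Augment Well→u2→u4→Ref: bottleneck 2, flow now 12.
No augmenting path remains; maximum flow = 12.
By max-flow min-cut, the minimum cut capacity equals the max flow.
In the residual graph, reachable from Well: {Well}.
Min-cut edges: Well→u1 (4), Well→u2 (8); capacity 4 + 8 = 12.

12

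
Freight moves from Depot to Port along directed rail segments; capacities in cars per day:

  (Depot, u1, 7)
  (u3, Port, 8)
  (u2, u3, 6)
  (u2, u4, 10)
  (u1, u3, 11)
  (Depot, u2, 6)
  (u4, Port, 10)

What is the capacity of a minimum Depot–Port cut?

13

Augment Depot→u1→u3→Port: bottleneck 7, flow now 7.
Augment Depot→u2→u3→Port: bottleneck 1, flow now 8.
Augment Depot→u2→u4→Port: bottleneck 5, flow now 13.
No augmenting path remains; maximum flow = 13.
By max-flow min-cut, the minimum cut capacity equals the max flow.
In the residual graph, reachable from Depot: {Depot}.
Min-cut edges: Depot→u1 (7), Depot→u2 (6); capacity 7 + 6 = 13.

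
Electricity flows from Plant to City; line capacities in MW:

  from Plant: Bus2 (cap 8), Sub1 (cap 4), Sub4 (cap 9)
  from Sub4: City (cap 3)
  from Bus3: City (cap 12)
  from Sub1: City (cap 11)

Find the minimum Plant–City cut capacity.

7

Augment Plant→Sub4→City: bottleneck 3, flow now 3.
Augment Plant→Sub1→City: bottleneck 4, flow now 7.
No augmenting path remains; maximum flow = 7.
By max-flow min-cut, the minimum cut capacity equals the max flow.
In the residual graph, reachable from Plant: {Plant, Bus2, Sub4}.
Min-cut edges: Plant→Sub1 (4), Sub4→City (3); capacity 4 + 3 = 7.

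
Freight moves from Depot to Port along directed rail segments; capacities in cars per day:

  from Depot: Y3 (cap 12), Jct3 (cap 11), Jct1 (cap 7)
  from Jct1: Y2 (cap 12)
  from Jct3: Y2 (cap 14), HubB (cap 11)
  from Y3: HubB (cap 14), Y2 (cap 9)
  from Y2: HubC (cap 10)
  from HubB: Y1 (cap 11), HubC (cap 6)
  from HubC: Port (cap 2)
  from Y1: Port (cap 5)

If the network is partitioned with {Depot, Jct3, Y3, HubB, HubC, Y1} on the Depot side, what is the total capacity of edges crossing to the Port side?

37

Edges leaving {Depot, Jct3, Y3, HubB, HubC, Y1}: Depot→Jct1 (7), Jct3→Y2 (14), Y3→Y2 (9), HubC→Port (2), Y1→Port (5).
Cut capacity = 7 + 14 + 9 + 2 + 5 = 37.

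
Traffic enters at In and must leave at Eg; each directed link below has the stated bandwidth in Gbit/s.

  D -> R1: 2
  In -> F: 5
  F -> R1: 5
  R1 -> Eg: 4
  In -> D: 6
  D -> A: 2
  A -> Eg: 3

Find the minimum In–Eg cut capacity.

Augment In→F→R1→Eg: bottleneck 4, flow now 4.
Augment In→D→A→Eg: bottleneck 2, flow now 6.
No augmenting path remains; maximum flow = 6.
By max-flow min-cut, the minimum cut capacity equals the max flow.
In the residual graph, reachable from In: {In, F, D, R1}.
Min-cut edges: D→A (2), R1→Eg (4); capacity 2 + 4 = 6.

6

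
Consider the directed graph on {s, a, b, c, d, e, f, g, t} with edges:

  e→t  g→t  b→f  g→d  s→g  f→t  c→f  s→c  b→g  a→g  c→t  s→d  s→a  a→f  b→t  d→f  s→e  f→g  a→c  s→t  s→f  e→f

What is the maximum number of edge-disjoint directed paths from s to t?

Assign every edge capacity 1; by Menger, the answer equals the max flow.
Path s→t (+1); total 1.
Path s→c→t (+1); total 2.
Path s→e→t (+1); total 3.
Path s→f→t (+1); total 4.
Path s→g→t (+1); total 5.
No residual s→t path; max flow = 5.
Certifying cut of size 5: {c→t, f→t, g→t, s→e, s→t}.

5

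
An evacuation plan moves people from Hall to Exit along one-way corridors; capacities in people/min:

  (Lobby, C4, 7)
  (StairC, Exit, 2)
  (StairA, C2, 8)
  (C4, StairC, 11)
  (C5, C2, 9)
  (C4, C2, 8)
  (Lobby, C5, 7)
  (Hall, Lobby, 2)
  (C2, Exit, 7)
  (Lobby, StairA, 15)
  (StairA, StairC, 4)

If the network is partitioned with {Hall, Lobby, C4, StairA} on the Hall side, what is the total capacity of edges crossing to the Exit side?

38

Edges leaving {Hall, Lobby, C4, StairA}: Lobby→C5 (7), C4→StairC (11), C4→C2 (8), StairA→StairC (4), StairA→C2 (8).
Cut capacity = 7 + 11 + 8 + 4 + 8 = 38.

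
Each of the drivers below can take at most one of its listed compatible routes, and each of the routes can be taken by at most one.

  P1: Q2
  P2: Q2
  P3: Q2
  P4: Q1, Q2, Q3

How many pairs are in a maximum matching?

Unit-capacity flow: source→left, listed edges, right→sink; max matching = max flow.
Augmenting path P1→Q2 (+1); matched 1.
Augmenting path P4→Q1 (+1); matched 2.
No augmenting path remains; maximum matching = 2.
König certificate: {P4, Q2} is a vertex cover of size 2 (every listed pair touches it), so no matching can be larger.

2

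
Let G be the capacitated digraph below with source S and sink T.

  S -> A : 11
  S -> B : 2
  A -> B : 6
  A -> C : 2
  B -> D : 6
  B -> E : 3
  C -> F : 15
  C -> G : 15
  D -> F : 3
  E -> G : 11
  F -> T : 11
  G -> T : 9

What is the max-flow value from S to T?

Augment S→A→C→F→T: bottleneck 2, flow now 2.
Augment S→B→D→F→T: bottleneck 2, flow now 4.
Augment S→A→B→D→F→T: bottleneck 1, flow now 5.
Augment S→A→B→E→G→T: bottleneck 3, flow now 8.
No augmenting path remains; maximum flow = 8.
In the residual graph, reachable from S: {S, A, B, D}.
Min-cut edges: A→C (2), B→E (3), D→F (3); capacity 2 + 3 + 3 = 8.
This cut is saturated, so no flow can exceed 8.

8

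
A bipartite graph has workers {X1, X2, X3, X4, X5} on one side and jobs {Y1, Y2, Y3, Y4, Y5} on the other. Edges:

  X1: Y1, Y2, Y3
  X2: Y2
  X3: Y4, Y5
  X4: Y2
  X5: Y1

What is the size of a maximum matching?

4

Unit-capacity flow: source→left, listed edges, right→sink; max matching = max flow.
Augmenting path X1→Y1 (+1); matched 1.
Augmenting path X2→Y2 (+1); matched 2.
Augmenting path X3→Y4 (+1); matched 3.
Augmenting path X5→Y1→X1→Y3 (+1); matched 4.
No augmenting path remains; maximum matching = 4.
König certificate: {X1, X3, X5, Y2} is a vertex cover of size 4 (every listed pair touches it), so no matching can be larger.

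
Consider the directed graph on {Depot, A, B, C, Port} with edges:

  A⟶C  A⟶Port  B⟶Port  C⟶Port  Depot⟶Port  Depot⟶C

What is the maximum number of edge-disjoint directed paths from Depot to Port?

2

Assign every edge capacity 1; by Menger, the answer equals the max flow.
Path Depot→Port (+1); total 1.
Path Depot→C→Port (+1); total 2.
No residual Depot→Port path; max flow = 2.
Certifying cut of size 2: {Depot→C, Depot→Port}.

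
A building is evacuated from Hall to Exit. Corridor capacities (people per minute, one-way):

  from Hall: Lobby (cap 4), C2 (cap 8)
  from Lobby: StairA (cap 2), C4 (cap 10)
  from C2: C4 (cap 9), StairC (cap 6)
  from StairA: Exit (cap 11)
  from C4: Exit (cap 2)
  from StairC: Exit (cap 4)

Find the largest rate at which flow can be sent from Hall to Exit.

Augment Hall→Lobby→StairA→Exit: bottleneck 2, flow now 2.
Augment Hall→Lobby→C4→Exit: bottleneck 2, flow now 4.
Augment Hall→C2→StairC→Exit: bottleneck 4, flow now 8.
No augmenting path remains; maximum flow = 8.
In the residual graph, reachable from Hall: {Hall, Lobby, C2, C4, StairC}.
Min-cut edges: Lobby→StairA (2), C4→Exit (2), StairC→Exit (4); capacity 2 + 2 + 4 = 8.
This cut is saturated, so no flow can exceed 8.

8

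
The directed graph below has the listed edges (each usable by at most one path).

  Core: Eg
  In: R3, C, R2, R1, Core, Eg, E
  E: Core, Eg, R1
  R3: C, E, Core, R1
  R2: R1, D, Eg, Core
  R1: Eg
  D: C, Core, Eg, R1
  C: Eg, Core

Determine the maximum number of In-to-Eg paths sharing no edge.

Assign every edge capacity 1; by Menger, the answer equals the max flow.
Path In→Eg (+1); total 1.
Path In→R2→Eg (+1); total 2.
Path In→E→Eg (+1); total 3.
Path In→Core→Eg (+1); total 4.
Path In→C→Eg (+1); total 5.
Path In→R1→Eg (+1); total 6.
No residual In→Eg path; max flow = 6.
Certifying cut of size 6: {C→Eg, Core→Eg, E→Eg, In→Eg, In→R2, R1→Eg}.

6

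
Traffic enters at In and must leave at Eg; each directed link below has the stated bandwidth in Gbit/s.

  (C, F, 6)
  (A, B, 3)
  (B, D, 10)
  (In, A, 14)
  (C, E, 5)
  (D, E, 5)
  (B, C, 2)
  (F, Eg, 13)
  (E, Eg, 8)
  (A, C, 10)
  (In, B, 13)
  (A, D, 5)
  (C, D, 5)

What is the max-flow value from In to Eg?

Augment In→A→C→E→Eg: bottleneck 5, flow now 5.
Augment In→A→C→F→Eg: bottleneck 5, flow now 10.
Augment In→A→D→E→Eg: bottleneck 3, flow now 13.
Augment In→B→C→F→Eg: bottleneck 1, flow now 14.
No augmenting path remains; maximum flow = 14.
In the residual graph, reachable from In: {In, A, B, C, D, E}.
Min-cut edges: C→F (6), E→Eg (8); capacity 6 + 8 = 14.
This cut is saturated, so no flow can exceed 14.

14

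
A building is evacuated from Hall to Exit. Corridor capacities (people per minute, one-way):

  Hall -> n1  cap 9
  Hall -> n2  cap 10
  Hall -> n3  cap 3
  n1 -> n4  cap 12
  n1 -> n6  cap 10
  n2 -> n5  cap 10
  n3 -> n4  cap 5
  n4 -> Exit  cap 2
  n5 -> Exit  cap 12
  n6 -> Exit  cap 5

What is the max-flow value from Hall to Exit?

17

Augment Hall→n1→n4→Exit: bottleneck 2, flow now 2.
Augment Hall→n1→n6→Exit: bottleneck 5, flow now 7.
Augment Hall→n2→n5→Exit: bottleneck 10, flow now 17.
No augmenting path remains; maximum flow = 17.
In the residual graph, reachable from Hall: {Hall, n1, n3, n4, n6}.
Min-cut edges: Hall→n2 (10), n4→Exit (2), n6→Exit (5); capacity 10 + 2 + 5 = 17.
This cut is saturated, so no flow can exceed 17.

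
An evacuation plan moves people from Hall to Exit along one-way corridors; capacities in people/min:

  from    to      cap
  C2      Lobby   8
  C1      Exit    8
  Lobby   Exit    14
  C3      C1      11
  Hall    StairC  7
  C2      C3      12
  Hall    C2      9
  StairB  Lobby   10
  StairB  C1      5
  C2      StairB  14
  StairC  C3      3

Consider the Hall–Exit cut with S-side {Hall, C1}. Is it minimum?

No — its capacity is 24, but the minimum cut has capacity 12.

Given cut capacity: 7 + 9 + 8 = 24.
Augment Hall→C2→Lobby→Exit: bottleneck 8, flow now 8.
Augment Hall→StairC→C3→C1→Exit: bottleneck 3, flow now 11.
Augment Hall→C2→C3→C1→Exit: bottleneck 1, flow now 12.
No augmenting path remains; maximum flow = 12.
In the residual graph, reachable from Hall: {Hall, StairC}.
Min-cut edges: Hall→C2 (9), StairC→C3 (3); capacity 9 + 3 = 12.
Cut capacity 24 exceeds the max flow 12, so it is not minimum.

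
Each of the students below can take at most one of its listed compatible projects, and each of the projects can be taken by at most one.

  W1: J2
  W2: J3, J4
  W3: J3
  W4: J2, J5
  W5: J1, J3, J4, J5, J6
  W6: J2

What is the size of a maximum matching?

5

Unit-capacity flow: source→left, listed edges, right→sink; max matching = max flow.
Augmenting path W1→J2 (+1); matched 1.
Augmenting path W2→J3 (+1); matched 2.
Augmenting path W4→J5 (+1); matched 3.
Augmenting path W5→J1 (+1); matched 4.
Augmenting path W3→J3→W2→J4 (+1); matched 5.
No augmenting path remains; maximum matching = 5.
König certificate: {W2, W3, W4, W5, J2} is a vertex cover of size 5 (every listed pair touches it), so no matching can be larger.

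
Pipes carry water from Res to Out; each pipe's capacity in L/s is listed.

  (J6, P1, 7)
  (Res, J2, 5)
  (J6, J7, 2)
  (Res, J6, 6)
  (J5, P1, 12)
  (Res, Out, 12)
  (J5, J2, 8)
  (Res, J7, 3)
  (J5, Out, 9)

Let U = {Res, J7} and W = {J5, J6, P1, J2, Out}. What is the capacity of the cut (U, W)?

23

Edges leaving {Res, J7}: Res→J6 (6), Res→J2 (5), Res→Out (12).
Cut capacity = 6 + 5 + 12 = 23.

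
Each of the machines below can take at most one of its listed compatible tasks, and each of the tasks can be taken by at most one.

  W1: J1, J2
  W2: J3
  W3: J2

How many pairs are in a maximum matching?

Unit-capacity flow: source→left, listed edges, right→sink; max matching = max flow.
Augmenting path W1→J1 (+1); matched 1.
Augmenting path W2→J3 (+1); matched 2.
Augmenting path W3→J2 (+1); matched 3.
No augmenting path remains; maximum matching = 3.
König certificate: {W1, W2, W3} is a vertex cover of size 3 (every listed pair touches it), so no matching can be larger.

3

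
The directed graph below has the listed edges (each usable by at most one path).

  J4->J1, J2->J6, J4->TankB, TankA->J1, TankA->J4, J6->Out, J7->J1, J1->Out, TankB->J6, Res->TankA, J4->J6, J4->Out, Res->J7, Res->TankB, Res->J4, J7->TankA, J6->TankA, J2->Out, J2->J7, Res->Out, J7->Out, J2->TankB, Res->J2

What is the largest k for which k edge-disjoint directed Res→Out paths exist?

Assign every edge capacity 1; by Menger, the answer equals the max flow.
Path Res→Out (+1); total 1.
Path Res→J2→Out (+1); total 2.
Path Res→J4→Out (+1); total 3.
Path Res→J7→Out (+1); total 4.
Path Res→TankA→J1→Out (+1); total 5.
Path Res→TankB→J6→Out (+1); total 6.
No residual Res→Out path; max flow = 6.
Certifying cut of size 6: {Res→J2, Res→J4, Res→J7, Res→Out, Res→TankA, Res→TankB}.

6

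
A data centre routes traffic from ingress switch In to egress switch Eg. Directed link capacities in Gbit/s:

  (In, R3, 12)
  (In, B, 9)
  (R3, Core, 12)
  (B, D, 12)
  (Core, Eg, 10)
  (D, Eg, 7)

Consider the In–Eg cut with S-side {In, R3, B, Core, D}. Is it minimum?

Given cut capacity: 10 + 7 = 17.
Augment In→R3→Core→Eg: bottleneck 10, flow now 10.
Augment In→B→D→Eg: bottleneck 7, flow now 17.
No augmenting path remains; maximum flow = 17.
Cut capacity 17 equals the max flow, so it is a minimum cut.

Yes — it is a minimum cut (capacity 17).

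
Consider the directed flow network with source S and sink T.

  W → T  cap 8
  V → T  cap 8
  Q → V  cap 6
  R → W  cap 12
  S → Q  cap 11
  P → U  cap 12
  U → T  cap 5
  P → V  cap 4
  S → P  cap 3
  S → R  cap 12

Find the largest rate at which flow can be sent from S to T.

Augment S→P→U→T: bottleneck 3, flow now 3.
Augment S→Q→V→T: bottleneck 6, flow now 9.
Augment S→R→W→T: bottleneck 8, flow now 17.
No augmenting path remains; maximum flow = 17.
In the residual graph, reachable from S: {S, Q, R, W}.
Min-cut edges: S→P (3), Q→V (6), W→T (8); capacity 3 + 6 + 8 = 17.
This cut is saturated, so no flow can exceed 17.

17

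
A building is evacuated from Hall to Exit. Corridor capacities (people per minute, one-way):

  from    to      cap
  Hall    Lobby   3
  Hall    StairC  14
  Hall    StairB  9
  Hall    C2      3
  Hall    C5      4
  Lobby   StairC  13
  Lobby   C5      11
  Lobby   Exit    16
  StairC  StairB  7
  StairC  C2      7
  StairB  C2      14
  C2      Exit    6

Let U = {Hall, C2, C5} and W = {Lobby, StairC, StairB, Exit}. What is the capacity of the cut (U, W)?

32

Edges leaving {Hall, C2, C5}: Hall→Lobby (3), Hall→StairC (14), Hall→StairB (9), C2→Exit (6).
Cut capacity = 3 + 14 + 9 + 6 = 32.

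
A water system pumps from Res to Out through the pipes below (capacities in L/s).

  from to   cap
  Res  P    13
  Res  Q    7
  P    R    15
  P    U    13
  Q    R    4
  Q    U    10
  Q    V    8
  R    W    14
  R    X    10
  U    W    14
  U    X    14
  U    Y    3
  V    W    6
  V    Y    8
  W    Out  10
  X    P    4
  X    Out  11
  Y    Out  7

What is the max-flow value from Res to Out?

Augment Res→P→R→W→Out: bottleneck 10, flow now 10.
Augment Res→P→R→X→Out: bottleneck 3, flow now 13.
Augment Res→Q→R→X→Out: bottleneck 4, flow now 17.
Augment Res→Q→U→X→Out: bottleneck 3, flow now 20.
No augmenting path remains; maximum flow = 20.
In the residual graph, reachable from Res: {Res}.
Min-cut edges: Res→P (13), Res→Q (7); capacity 13 + 7 = 20.
This cut is saturated, so no flow can exceed 20.

20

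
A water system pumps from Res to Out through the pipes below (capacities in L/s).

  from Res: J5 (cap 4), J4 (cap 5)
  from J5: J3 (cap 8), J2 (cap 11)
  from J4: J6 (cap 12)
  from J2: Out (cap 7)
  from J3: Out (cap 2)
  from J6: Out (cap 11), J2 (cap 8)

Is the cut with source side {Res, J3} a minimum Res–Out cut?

No — its capacity is 11, but the minimum cut has capacity 9.

Given cut capacity: 4 + 5 + 2 = 11.
Augment Res→J5→J2→Out: bottleneck 4, flow now 4.
Augment Res→J4→J6→Out: bottleneck 5, flow now 9.
No augmenting path remains; maximum flow = 9.
In the residual graph, reachable from Res: {Res}.
Min-cut edges: Res→J5 (4), Res→J4 (5); capacity 4 + 5 = 9.
Cut capacity 11 exceeds the max flow 9, so it is not minimum.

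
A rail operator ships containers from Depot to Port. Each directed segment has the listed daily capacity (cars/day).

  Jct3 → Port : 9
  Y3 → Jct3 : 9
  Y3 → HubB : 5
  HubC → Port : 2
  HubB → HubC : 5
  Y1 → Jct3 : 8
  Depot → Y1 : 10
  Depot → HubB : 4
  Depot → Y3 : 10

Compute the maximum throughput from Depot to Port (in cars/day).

Augment Depot→HubB→HubC→Port: bottleneck 2, flow now 2.
Augment Depot→Y1→Jct3→Port: bottleneck 8, flow now 10.
Augment Depot→Y3→Jct3→Port: bottleneck 1, flow now 11.
No augmenting path remains; maximum flow = 11.
In the residual graph, reachable from Depot: {Depot, HubB, Y1, Y3, Jct3, HubC}.
Min-cut edges: Jct3→Port (9), HubC→Port (2); capacity 9 + 2 = 11.
This cut is saturated, so no flow can exceed 11.

11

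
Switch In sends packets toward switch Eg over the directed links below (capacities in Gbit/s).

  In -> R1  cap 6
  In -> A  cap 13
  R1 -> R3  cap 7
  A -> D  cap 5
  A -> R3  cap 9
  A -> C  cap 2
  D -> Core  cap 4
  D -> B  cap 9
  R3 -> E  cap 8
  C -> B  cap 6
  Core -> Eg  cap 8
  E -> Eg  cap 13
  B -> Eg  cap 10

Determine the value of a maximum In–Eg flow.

15

Augment In→R1→R3→E→Eg: bottleneck 6, flow now 6.
Augment In→A→D→Core→Eg: bottleneck 4, flow now 10.
Augment In→A→D→B→Eg: bottleneck 1, flow now 11.
Augment In→A→R3→E→Eg: bottleneck 2, flow now 13.
Augment In→A→C→B→Eg: bottleneck 2, flow now 15.
No augmenting path remains; maximum flow = 15.
In the residual graph, reachable from In: {In, R1, A, R3}.
Min-cut edges: A→D (5), A→C (2), R3→E (8); capacity 5 + 2 + 8 = 15.
This cut is saturated, so no flow can exceed 15.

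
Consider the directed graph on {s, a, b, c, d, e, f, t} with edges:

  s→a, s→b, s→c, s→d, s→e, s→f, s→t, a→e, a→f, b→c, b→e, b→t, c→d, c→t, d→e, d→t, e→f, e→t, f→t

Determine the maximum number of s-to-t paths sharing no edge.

6

Assign every edge capacity 1; by Menger, the answer equals the max flow.
Path s→t (+1); total 1.
Path s→b→t (+1); total 2.
Path s→c→t (+1); total 3.
Path s→d→t (+1); total 4.
Path s→e→t (+1); total 5.
Path s→f→t (+1); total 6.
No residual s→t path; max flow = 6.
Certifying cut of size 6: {e→t, f→t, s→b, s→c, s→d, s→t}.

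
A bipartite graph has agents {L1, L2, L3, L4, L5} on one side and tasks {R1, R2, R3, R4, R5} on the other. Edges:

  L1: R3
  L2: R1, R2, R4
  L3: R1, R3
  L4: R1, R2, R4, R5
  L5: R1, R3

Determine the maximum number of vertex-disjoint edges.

Unit-capacity flow: source→left, listed edges, right→sink; max matching = max flow.
Augmenting path L1→R3 (+1); matched 1.
Augmenting path L2→R1 (+1); matched 2.
Augmenting path L4→R2 (+1); matched 3.
Augmenting path L3→R1→L2→R4 (+1); matched 4.
No augmenting path remains; maximum matching = 4.
König certificate: {L2, L4, R1, R3} is a vertex cover of size 4 (every listed pair touches it), so no matching can be larger.

4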